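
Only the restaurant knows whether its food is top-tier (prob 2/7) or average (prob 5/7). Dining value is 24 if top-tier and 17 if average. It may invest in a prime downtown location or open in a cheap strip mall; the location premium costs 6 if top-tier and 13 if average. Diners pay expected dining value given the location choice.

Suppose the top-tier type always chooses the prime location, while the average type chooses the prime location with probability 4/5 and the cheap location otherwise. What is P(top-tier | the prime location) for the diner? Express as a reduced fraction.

1/3

P(the prime location) = (2/7)·1 + (5/7)·(4/5) = 6/7.
By Bayes' rule, P(top-tier | the prime location) = (2/7) / (6/7) = 1/3.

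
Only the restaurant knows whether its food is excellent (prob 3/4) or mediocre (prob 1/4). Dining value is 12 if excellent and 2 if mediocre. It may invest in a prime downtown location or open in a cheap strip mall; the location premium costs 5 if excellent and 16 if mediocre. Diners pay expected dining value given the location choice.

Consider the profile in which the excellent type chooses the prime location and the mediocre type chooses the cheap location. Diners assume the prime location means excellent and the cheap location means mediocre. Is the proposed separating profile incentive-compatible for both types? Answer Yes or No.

Under these beliefs, the prime location earns price premium 12 and the cheap location earns price premium 2.
excellent: the prime location nets 12 − 5 = 7; the cheap location nets 2. excellent prefers the prime location.
mediocre: the prime location nets 12 − 16 = -4; the cheap location nets 2. mediocre prefers the cheap location.
Neither type deviates, so the separating profile is an equilibrium.

Yes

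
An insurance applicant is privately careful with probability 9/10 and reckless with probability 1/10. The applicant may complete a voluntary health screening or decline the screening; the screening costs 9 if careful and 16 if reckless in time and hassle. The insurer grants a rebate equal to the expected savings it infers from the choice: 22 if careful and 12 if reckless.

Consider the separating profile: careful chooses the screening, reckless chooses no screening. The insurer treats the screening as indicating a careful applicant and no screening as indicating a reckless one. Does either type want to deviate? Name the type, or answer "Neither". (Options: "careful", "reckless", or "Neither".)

Neither

The screening pays 22; no screening pays 12.
careful: assigned the screening, nets 22 − 9 = 13; deviating to no screening nets 12.
reckless: assigned no screening, nets 12; deviating to the screening nets 22 − 16 = 6.
Both types strictly prefer their assigned action; no profitable deviation.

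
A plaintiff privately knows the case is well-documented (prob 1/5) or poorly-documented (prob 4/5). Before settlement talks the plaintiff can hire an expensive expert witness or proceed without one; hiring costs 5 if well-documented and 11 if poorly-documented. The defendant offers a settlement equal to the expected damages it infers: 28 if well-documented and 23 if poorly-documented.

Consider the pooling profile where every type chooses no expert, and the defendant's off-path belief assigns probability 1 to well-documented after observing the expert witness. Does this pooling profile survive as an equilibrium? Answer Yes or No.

Yes

On path, the defendant holds the prior and pays 1/5·28 + 4/5·23 = 24. Off path (the expert witness), believing well-documented, it pays 28.
well-documented: no expert nets 24; the expert witness nets 28 − 5 = 23. well-documented stays.
poorly-documented: no expert nets 24; the expert witness nets 28 − 11 = 17. poorly-documented stays.
No type deviates, so pooling is sustained.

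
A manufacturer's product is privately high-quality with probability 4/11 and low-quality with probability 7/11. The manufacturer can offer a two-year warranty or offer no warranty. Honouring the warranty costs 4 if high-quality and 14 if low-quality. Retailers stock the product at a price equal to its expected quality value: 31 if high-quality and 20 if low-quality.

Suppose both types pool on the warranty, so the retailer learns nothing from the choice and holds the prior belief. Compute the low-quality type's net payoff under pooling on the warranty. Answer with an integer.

Pooled price = 4/11·31 + 7/11·20 = 24.
low-quality pays cost 14 for the warranty, so net payoff = 24 − 14 = 10.

10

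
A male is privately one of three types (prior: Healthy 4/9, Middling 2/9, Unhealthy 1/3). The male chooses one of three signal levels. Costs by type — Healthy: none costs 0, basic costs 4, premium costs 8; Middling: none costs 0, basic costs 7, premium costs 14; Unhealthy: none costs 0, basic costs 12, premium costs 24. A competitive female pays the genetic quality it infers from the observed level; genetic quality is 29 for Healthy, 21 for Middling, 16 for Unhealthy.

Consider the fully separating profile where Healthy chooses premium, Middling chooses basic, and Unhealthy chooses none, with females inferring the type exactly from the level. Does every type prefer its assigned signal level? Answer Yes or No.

Separating mating payoffs: premium → 29, basic → 21, none → 16.
Healthy (assigned premium): none: 16 − 0 = 16; basic: 21 − 4 = 17; premium: 29 − 8 = 21. Healthy stays.
Middling (assigned basic): none: 16 − 0 = 16; basic: 21 − 7 = 14; premium: 29 − 14 = 15. Middling prefers none.
Unhealthy (assigned none): none: 16 − 0 = 16; basic: 21 − 12 = 9; premium: 29 − 24 = 5. Unhealthy stays.
At least one type deviates; the separating profile fails.

No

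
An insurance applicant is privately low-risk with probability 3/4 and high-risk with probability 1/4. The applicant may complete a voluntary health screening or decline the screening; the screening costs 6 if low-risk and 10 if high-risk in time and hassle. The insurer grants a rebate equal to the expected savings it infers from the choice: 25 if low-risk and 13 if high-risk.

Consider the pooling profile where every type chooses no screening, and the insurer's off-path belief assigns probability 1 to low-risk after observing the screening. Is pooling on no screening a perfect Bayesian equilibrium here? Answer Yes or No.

Yes

On path, the insurer holds the prior and pays 3/4·25 + 1/4·13 = 22. Off path (the screening), believing low-risk, it pays 25.
low-risk: no screening nets 22; the screening nets 25 − 6 = 19. low-risk stays.
high-risk: no screening nets 22; the screening nets 25 − 10 = 15. high-risk stays.
No type deviates, so pooling is sustained.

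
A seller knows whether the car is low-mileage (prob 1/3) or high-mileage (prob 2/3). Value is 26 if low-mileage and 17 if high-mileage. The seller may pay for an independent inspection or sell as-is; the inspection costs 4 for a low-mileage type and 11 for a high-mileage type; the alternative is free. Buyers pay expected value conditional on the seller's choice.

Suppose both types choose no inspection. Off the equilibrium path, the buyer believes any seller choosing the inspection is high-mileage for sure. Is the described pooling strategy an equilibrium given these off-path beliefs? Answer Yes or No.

On path, the buyer holds the prior and pays 1/3·26 + 2/3·17 = 20. Off path (the inspection), believing high-mileage, it pays 17.
low-mileage: no inspection nets 20; the inspection nets 17 − 4 = 13. low-mileage stays.
high-mileage: no inspection nets 20; the inspection nets 17 − 11 = 6. high-mileage stays.
No type deviates, so pooling is sustained.

Yes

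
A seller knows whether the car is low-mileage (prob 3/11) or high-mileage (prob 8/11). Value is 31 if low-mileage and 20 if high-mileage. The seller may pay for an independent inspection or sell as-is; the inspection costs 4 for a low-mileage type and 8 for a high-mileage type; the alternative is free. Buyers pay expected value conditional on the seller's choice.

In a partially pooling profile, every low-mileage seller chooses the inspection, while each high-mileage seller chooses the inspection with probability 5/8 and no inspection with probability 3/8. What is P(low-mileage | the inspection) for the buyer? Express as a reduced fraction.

P(the inspection) = (3/11)·1 + (8/11)·(5/8) = 8/11.
By Bayes' rule, P(low-mileage | the inspection) = (3/11) / (8/11) = 3/8.

3/8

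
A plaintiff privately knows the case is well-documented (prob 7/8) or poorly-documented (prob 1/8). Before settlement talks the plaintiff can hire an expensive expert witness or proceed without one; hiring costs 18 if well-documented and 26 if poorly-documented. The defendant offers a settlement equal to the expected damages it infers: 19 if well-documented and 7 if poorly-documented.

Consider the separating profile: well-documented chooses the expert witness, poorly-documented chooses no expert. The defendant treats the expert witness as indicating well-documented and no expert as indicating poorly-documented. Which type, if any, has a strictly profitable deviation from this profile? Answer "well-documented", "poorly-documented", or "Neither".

The expert witness pays 19; no expert pays 7.
well-documented: assigned the expert witness, nets 19 − 18 = 1; deviating to no expert nets 7.
poorly-documented: assigned no expert, nets 7; deviating to the expert witness nets 19 − 26 = -7.
The well-documented type gains 6 by deviating.

well-documented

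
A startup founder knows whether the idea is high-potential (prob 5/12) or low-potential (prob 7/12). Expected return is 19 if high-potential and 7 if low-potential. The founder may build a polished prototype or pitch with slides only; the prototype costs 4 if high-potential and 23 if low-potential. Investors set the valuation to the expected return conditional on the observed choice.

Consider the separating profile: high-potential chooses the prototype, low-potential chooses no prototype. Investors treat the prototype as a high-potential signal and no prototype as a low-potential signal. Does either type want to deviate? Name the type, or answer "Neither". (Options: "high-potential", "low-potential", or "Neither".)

The prototype pays 19; no prototype pays 7.
high-potential: assigned the prototype, nets 19 − 4 = 15; deviating to no prototype nets 7.
low-potential: assigned no prototype, nets 7; deviating to the prototype nets 19 − 23 = -4.
Both types strictly prefer their assigned action; no profitable deviation.

Neither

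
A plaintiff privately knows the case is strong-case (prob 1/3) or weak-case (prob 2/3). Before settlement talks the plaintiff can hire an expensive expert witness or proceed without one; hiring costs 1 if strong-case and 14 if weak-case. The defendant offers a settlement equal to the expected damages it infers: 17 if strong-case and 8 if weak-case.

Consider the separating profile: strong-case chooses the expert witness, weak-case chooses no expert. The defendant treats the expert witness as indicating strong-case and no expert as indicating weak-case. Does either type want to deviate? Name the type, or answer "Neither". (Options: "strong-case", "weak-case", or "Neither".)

Neither

The expert witness pays 17; no expert pays 8.
strong-case: assigned the expert witness, nets 17 − 1 = 16; deviating to no expert nets 8.
weak-case: assigned no expert, nets 8; deviating to the expert witness nets 17 − 14 = 3.
Both types strictly prefer their assigned action; no profitable deviation.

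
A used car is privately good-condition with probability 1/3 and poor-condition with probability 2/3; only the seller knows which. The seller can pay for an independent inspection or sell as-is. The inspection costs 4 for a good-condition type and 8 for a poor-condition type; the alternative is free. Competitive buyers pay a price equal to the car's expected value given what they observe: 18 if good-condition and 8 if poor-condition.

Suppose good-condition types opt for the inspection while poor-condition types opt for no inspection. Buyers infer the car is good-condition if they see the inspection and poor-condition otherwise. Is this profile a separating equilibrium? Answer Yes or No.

No

Under these beliefs, the inspection earns price 18 and no inspection earns price 8.
good-condition: the inspection nets 18 − 4 = 14; no inspection nets 8. good-condition prefers the inspection.
poor-condition: the inspection nets 18 − 8 = 10; no inspection nets 8. poor-condition would deviate to the inspection.
poor-condition has a profitable deviation, so the profile is not an equilibrium.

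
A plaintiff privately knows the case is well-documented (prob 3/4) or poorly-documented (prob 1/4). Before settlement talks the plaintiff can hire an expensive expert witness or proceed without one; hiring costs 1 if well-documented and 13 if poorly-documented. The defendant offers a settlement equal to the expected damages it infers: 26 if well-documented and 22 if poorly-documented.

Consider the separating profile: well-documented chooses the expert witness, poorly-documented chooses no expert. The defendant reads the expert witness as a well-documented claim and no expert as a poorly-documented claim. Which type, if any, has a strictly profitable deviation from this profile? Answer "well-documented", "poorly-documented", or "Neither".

Neither

The expert witness pays 26; no expert pays 22.
well-documented: assigned the expert witness, nets 26 − 1 = 25; deviating to no expert nets 22.
poorly-documented: assigned no expert, nets 22; deviating to the expert witness nets 26 − 13 = 13.
Both types strictly prefer their assigned action; no profitable deviation.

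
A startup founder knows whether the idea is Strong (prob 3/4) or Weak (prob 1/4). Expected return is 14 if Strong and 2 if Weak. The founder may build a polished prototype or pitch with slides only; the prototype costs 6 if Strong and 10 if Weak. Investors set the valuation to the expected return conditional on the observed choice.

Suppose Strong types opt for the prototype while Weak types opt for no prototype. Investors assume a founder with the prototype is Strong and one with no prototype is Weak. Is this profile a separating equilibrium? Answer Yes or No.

Under these beliefs, the prototype earns valuation 14 and no prototype earns valuation 2.
Strong: the prototype nets 14 − 6 = 8; no prototype nets 2. Strong prefers the prototype.
Weak: the prototype nets 14 − 10 = 4; no prototype nets 2. Weak would deviate to the prototype.
Weak has a profitable deviation, so the profile is not an equilibrium.

No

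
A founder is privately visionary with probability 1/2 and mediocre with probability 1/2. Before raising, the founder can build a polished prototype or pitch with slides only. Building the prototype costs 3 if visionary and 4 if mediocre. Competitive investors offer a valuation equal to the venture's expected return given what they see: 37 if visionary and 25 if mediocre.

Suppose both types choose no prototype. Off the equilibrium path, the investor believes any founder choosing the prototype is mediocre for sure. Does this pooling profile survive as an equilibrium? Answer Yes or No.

Yes

On path, the investor holds the prior and pays 1/2·37 + 1/2·25 = 31. Off path (the prototype), believing mediocre, it pays 25.
visionary: no prototype nets 31; the prototype nets 25 − 3 = 22. visionary stays.
mediocre: no prototype nets 31; the prototype nets 25 − 4 = 21. mediocre stays.
No type deviates, so pooling is sustained.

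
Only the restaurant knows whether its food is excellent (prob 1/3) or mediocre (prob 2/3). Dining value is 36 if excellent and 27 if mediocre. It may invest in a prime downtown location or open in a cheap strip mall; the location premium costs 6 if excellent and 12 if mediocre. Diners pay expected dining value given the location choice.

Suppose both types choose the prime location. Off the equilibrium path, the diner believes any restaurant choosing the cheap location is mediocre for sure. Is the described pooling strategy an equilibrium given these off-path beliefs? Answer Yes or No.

No

On path, the diner holds the prior and pays 1/3·36 + 2/3·27 = 30. Off path (the cheap location), believing mediocre, it pays 27.
excellent: the prime location nets 30 − 6 = 24; the cheap location nets 27. excellent would deviate.
mediocre: the prime location nets 30 − 12 = 18; the cheap location nets 27. mediocre would deviate.
A type deviates, so pooling fails.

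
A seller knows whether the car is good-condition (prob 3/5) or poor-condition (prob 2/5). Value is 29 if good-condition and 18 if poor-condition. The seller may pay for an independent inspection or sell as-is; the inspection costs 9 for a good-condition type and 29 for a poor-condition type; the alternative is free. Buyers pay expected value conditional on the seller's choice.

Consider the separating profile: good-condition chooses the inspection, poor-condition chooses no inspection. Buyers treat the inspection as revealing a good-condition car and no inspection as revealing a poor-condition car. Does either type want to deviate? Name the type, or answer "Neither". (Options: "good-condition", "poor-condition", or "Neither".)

Neither

The inspection pays 29; no inspection pays 18.
good-condition: assigned the inspection, nets 29 − 9 = 20; deviating to no inspection nets 18.
poor-condition: assigned no inspection, nets 18; deviating to the inspection nets 29 − 29 = 0.
Both types strictly prefer their assigned action; no profitable deviation.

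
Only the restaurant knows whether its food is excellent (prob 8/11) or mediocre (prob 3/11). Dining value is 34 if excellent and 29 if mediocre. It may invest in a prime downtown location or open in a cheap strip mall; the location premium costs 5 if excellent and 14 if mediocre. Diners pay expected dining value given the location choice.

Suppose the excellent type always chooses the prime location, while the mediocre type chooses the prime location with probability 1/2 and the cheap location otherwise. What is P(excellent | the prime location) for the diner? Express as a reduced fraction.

P(the prime location) = (8/11)·1 + (3/11)·(1/2) = 19/22.
By Bayes' rule, P(excellent | the prime location) = (8/11) / (19/22) = 16/19.

16/19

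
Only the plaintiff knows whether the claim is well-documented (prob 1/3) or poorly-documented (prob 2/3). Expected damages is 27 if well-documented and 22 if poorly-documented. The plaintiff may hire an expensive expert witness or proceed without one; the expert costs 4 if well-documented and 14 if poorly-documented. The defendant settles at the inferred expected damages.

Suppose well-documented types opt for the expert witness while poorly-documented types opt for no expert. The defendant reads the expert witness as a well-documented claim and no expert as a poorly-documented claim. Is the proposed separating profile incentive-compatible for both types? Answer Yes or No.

Yes

Under these beliefs, the expert witness earns settlement 27 and no expert earns settlement 22.
well-documented: the expert witness nets 27 − 4 = 23; no expert nets 22. well-documented prefers the expert witness.
poorly-documented: the expert witness nets 27 − 14 = 13; no expert nets 22. poorly-documented prefers no expert.
Neither type deviates, so the separating profile is an equilibrium.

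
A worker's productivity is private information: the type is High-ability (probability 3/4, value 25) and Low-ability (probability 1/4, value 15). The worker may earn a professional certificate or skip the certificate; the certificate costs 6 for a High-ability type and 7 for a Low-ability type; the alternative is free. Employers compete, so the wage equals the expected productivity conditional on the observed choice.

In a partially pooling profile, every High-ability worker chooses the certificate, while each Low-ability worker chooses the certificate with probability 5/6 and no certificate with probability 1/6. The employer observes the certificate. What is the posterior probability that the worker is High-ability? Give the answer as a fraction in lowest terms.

P(the certificate) = (3/4)·1 + (1/4)·(5/6) = 23/24.
By Bayes' rule, P(High-ability | the certificate) = (3/4) / (23/24) = 18/23.

18/23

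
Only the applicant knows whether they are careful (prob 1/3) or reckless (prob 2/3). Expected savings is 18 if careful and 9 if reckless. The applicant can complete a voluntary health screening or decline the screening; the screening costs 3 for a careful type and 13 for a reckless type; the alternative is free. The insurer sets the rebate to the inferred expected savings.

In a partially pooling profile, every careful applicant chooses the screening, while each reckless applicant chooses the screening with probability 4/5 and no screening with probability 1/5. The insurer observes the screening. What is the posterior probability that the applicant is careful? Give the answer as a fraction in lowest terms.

5/13

P(the screening) = (1/3)·1 + (2/3)·(4/5) = 13/15.
By Bayes' rule, P(careful | the screening) = (1/3) / (13/15) = 5/13.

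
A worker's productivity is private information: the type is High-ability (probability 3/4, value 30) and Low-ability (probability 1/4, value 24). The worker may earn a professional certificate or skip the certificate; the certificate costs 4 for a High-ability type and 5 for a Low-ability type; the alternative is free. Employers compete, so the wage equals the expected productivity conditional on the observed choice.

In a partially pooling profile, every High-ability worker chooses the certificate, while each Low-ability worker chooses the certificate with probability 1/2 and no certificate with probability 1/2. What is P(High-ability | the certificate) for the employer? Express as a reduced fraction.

P(the certificate) = (3/4)·1 + (1/4)·(1/2) = 7/8.
By Bayes' rule, P(High-ability | the certificate) = (3/4) / (7/8) = 6/7.

6/7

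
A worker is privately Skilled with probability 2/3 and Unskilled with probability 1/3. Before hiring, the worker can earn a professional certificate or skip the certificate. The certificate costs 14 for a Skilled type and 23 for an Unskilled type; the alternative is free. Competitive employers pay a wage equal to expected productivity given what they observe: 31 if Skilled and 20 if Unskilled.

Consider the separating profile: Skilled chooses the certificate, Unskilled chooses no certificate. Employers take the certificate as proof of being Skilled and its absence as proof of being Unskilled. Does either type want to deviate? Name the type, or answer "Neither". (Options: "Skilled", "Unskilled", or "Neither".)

The certificate pays 31; no certificate pays 20.
Skilled: assigned the certificate, nets 31 − 14 = 17; deviating to no certificate nets 20.
Unskilled: assigned no certificate, nets 20; deviating to the certificate nets 31 − 23 = 8.
The Skilled type gains 3 by deviating.

Skilled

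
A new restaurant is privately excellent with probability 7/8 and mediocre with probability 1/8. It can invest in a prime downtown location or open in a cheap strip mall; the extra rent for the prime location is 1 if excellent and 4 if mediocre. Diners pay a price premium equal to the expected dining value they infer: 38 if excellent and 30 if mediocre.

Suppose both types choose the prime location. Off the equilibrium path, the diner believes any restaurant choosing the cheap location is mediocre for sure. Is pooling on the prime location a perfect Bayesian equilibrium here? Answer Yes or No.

On path, the diner holds the prior and pays 7/8·38 + 1/8·30 = 37. Off path (the cheap location), believing mediocre, it pays 30.
excellent: the prime location nets 37 − 1 = 36; the cheap location nets 30. excellent stays.
mediocre: the prime location nets 37 − 4 = 33; the cheap location nets 30. mediocre stays.
No type deviates, so pooling is sustained.

Yes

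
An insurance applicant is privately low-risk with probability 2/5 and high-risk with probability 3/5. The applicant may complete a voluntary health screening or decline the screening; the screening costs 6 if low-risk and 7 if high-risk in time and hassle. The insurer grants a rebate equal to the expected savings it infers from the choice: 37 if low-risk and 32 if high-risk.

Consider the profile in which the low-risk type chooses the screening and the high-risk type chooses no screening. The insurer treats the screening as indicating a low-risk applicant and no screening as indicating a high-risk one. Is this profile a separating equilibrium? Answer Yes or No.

No

Under these beliefs, the screening earns rebate 37 and no screening earns rebate 32.
low-risk: the screening nets 37 − 6 = 31; no screening nets 32. low-risk would deviate to no screening.
high-risk: the screening nets 37 − 7 = 30; no screening nets 32. high-risk prefers no screening.
low-risk has a profitable deviation, so the profile is not an equilibrium.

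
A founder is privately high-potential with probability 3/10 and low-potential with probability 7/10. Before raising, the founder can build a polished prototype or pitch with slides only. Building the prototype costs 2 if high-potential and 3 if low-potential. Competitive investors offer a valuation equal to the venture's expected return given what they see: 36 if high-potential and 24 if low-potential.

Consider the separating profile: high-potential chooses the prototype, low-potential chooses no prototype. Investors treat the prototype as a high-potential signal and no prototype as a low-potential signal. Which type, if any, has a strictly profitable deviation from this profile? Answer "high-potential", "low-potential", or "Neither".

low-potential

The prototype pays 36; no prototype pays 24.
high-potential: assigned the prototype, nets 36 − 2 = 34; deviating to no prototype nets 24.
low-potential: assigned no prototype, nets 24; deviating to the prototype nets 36 − 3 = 33.
The low-potential type gains 9 by deviating.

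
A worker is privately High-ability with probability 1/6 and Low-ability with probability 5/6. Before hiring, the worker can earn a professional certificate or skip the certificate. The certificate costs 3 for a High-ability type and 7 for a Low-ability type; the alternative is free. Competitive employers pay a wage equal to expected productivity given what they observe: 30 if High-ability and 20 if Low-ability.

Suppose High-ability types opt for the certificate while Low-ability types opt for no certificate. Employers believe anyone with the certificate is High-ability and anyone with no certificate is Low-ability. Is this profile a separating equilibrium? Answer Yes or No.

No

Under these beliefs, the certificate earns wage 30 and no certificate earns wage 20.
High-ability: the certificate nets 30 − 3 = 27; no certificate nets 20. High-ability prefers the certificate.
Low-ability: the certificate nets 30 − 7 = 23; no certificate nets 20. Low-ability would deviate to the certificate.
Low-ability has a profitable deviation, so the profile is not an equilibrium.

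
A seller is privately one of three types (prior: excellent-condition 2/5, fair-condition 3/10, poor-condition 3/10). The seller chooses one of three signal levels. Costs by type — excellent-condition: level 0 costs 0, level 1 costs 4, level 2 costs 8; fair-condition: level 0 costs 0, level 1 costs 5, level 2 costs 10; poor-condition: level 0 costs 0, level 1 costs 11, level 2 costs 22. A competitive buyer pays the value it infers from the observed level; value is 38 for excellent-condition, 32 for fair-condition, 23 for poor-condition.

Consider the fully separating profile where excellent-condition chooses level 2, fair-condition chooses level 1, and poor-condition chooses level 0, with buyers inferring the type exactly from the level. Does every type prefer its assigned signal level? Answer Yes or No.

Separating prices: level 2 → 38, level 1 → 32, level 0 → 23.
excellent-condition (assigned level 2): level 0: 23 − 0 = 23; level 1: 32 − 4 = 28; level 2: 38 − 8 = 30. excellent-condition stays.
fair-condition (assigned level 1): level 0: 23 − 0 = 23; level 1: 32 − 5 = 27; level 2: 38 − 10 = 28. fair-condition prefers level 2.
poor-condition (assigned level 0): level 0: 23 − 0 = 23; level 1: 32 − 11 = 21; level 2: 38 − 22 = 16. poor-condition stays.
At least one type deviates; the separating profile fails.

No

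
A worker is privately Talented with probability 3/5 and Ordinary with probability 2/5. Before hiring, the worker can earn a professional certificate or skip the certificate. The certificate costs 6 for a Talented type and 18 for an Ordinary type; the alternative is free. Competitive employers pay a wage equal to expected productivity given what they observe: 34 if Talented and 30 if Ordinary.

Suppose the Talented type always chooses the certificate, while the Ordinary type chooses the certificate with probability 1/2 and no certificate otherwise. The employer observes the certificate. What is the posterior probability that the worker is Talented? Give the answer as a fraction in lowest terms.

P(the certificate) = (3/5)·1 + (2/5)·(1/2) = 4/5.
By Bayes' rule, P(Talented | the certificate) = (3/5) / (4/5) = 3/4.

3/4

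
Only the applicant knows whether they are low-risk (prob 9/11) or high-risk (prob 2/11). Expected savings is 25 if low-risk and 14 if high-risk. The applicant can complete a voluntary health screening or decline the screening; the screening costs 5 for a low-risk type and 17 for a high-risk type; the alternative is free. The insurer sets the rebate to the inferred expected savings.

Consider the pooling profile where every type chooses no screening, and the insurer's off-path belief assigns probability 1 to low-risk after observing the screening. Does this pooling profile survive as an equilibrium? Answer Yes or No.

On path, the insurer holds the prior and pays 9/11·25 + 2/11·14 = 23. Off path (the screening), believing low-risk, it pays 25.
low-risk: no screening nets 23; the screening nets 25 − 5 = 20. low-risk stays.
high-risk: no screening nets 23; the screening nets 25 − 17 = 8. high-risk stays.
No type deviates, so pooling is sustained.

Yes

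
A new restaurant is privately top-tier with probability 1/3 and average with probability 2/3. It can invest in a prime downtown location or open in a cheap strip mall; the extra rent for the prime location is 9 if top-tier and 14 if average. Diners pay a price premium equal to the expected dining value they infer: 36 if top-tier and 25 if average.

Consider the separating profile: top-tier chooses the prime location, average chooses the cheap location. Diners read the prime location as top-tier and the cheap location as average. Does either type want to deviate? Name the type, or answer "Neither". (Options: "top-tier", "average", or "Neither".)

The prime location pays 36; the cheap location pays 25.
top-tier: assigned the prime location, nets 36 − 9 = 27; deviating to the cheap location nets 25.
average: assigned the cheap location, nets 25; deviating to the prime location nets 36 − 14 = 22.
Both types strictly prefer their assigned action; no profitable deviation.

Neither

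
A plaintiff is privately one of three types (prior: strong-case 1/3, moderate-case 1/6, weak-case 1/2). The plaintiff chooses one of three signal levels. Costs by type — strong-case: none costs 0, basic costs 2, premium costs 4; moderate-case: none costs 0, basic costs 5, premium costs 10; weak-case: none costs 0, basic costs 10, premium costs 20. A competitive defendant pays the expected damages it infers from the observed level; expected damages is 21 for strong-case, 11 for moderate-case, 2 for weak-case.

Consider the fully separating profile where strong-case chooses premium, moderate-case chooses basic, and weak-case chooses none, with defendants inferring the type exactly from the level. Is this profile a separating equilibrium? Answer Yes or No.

No

Separating settlements: premium → 21, basic → 11, none → 2.
strong-case (assigned premium): none: 2 − 0 = 2; basic: 11 − 2 = 9; premium: 21 − 4 = 17. strong-case stays.
moderate-case (assigned basic): none: 2 − 0 = 2; basic: 11 − 5 = 6; premium: 21 − 10 = 11. moderate-case prefers premium.
weak-case (assigned none): none: 2 − 0 = 2; basic: 11 − 10 = 1; premium: 21 − 20 = 1. weak-case stays.
At least one type deviates; the separating profile fails.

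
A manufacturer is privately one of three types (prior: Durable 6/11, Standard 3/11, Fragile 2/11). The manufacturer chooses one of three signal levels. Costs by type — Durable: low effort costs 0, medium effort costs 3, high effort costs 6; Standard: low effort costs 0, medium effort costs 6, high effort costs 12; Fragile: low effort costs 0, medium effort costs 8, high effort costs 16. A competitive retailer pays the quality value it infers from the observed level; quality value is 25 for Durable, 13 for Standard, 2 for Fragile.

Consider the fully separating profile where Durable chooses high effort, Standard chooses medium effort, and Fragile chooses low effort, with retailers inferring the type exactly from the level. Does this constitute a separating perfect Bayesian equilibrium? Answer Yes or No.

No

Separating prices: high effort → 25, medium effort → 13, low effort → 2.
Durable (assigned high effort): low effort: 2 − 0 = 2; medium effort: 13 − 3 = 10; high effort: 25 − 6 = 19. Durable stays.
Standard (assigned medium effort): low effort: 2 − 0 = 2; medium effort: 13 − 6 = 7; high effort: 25 − 12 = 13. Standard prefers high effort.
Fragile (assigned low effort): low effort: 2 − 0 = 2; medium effort: 13 − 8 = 5; high effort: 25 − 16 = 9. Fragile prefers high effort.
At least one type deviates; the separating profile fails.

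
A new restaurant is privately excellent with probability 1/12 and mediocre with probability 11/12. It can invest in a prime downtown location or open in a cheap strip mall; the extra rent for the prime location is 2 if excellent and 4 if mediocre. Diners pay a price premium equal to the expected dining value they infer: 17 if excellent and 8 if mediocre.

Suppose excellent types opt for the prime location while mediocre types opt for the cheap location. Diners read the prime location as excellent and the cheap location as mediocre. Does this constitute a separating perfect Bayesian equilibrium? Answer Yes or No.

No

Under these beliefs, the prime location earns price premium 17 and the cheap location earns price premium 8.
excellent: the prime location nets 17 − 2 = 15; the cheap location nets 8. excellent prefers the prime location.
mediocre: the prime location nets 17 − 4 = 13; the cheap location nets 8. mediocre would deviate to the prime location.
mediocre has a profitable deviation, so the profile is not an equilibrium.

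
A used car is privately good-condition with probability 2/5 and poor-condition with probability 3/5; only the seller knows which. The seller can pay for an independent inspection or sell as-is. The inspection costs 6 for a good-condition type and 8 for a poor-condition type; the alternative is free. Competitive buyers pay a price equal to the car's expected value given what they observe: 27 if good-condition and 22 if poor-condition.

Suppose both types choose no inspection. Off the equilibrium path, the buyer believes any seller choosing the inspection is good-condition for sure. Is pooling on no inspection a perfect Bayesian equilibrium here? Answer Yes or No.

On path, the buyer holds the prior and pays 2/5·27 + 3/5·22 = 24. Off path (the inspection), believing good-condition, it pays 27.
good-condition: no inspection nets 24; the inspection nets 27 − 6 = 21. good-condition stays.
poor-condition: no inspection nets 24; the inspection nets 27 − 8 = 19. poor-condition stays.
No type deviates, so pooling is sustained.

Yes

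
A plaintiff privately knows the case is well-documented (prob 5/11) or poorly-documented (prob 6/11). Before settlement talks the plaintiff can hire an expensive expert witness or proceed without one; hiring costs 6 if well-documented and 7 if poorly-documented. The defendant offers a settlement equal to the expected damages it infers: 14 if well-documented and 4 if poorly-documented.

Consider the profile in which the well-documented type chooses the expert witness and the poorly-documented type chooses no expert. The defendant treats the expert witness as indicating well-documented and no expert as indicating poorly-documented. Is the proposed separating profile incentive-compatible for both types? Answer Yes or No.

Under these beliefs, the expert witness earns settlement 14 and no expert earns settlement 4.
well-documented: the expert witness nets 14 − 6 = 8; no expert nets 4. well-documented prefers the expert witness.
poorly-documented: the expert witness nets 14 − 7 = 7; no expert nets 4. poorly-documented would deviate to the expert witness.
poorly-documented has a profitable deviation, so the profile is not an equilibrium.

No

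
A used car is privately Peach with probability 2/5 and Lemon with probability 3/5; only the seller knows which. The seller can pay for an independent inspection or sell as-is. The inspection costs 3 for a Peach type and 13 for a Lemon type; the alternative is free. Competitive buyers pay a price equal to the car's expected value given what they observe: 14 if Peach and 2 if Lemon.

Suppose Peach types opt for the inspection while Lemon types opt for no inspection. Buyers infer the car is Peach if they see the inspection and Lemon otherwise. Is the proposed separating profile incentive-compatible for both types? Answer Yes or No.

Yes

Under these beliefs, the inspection earns price 14 and no inspection earns price 2.
Peach: the inspection nets 14 − 3 = 11; no inspection nets 2. Peach prefers the inspection.
Lemon: the inspection nets 14 − 13 = 1; no inspection nets 2. Lemon prefers no inspection.
Neither type deviates, so the separating profile is an equilibrium.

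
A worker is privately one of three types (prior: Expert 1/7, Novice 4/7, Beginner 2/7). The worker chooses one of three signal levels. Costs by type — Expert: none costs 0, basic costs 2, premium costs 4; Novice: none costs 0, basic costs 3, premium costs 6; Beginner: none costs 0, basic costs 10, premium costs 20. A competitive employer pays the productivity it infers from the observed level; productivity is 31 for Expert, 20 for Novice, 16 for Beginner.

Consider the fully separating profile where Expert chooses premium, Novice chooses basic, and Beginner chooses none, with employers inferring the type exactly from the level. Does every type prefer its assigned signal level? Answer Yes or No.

No

Separating wages: premium → 31, basic → 20, none → 16.
Expert (assigned premium): none: 16 − 0 = 16; basic: 20 − 2 = 18; premium: 31 − 4 = 27. Expert stays.
Novice (assigned basic): none: 16 − 0 = 16; basic: 20 − 3 = 17; premium: 31 − 6 = 25. Novice prefers premium.
Beginner (assigned none): none: 16 − 0 = 16; basic: 20 − 10 = 10; premium: 31 − 20 = 11. Beginner stays.
At least one type deviates; the separating profile fails.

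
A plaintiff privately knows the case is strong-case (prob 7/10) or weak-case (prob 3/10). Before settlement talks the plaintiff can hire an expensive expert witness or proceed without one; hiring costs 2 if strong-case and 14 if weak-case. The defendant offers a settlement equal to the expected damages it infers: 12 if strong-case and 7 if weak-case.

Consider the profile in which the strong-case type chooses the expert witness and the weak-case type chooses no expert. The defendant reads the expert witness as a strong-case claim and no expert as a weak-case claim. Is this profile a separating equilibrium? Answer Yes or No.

Yes

Under these beliefs, the expert witness earns settlement 12 and no expert earns settlement 7.
strong-case: the expert witness nets 12 − 2 = 10; no expert nets 7. strong-case prefers the expert witness.
weak-case: the expert witness nets 12 − 14 = -2; no expert nets 7. weak-case prefers no expert.
Neither type deviates, so the separating profile is an equilibrium.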